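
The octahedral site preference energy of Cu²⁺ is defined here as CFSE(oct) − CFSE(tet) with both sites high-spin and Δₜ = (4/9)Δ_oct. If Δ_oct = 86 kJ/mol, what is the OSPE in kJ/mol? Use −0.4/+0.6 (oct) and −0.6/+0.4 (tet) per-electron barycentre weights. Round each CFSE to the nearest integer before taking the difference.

-37

Cu is in group 11, so Cu²⁺ is d⁹ (11 − 2 = 9).
In an octahedral site d⁹ (HS) is t2g^6 e_g^3, giving CFSE(oct) = -0.6Δ_oct = -52 kJ/mol.
Tetrahedral: e^4 t2^5, CFSE = 4(−0.6) + 5(+0.4) = -0.4Δₜ = -0.4 × (4/9) × 86 = -15 kJ/mol.
OSPE = CFSE(oct) − CFSE(tet) = -52 − (-15) = -37 kJ/mol.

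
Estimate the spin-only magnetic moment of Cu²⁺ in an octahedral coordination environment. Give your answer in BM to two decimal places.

Cu sits in group 11; removing 2 electrons leaves Cu²⁺ with 11 − 2 = 9 d electrons.
Configuration: t₂g⁶ eg³ → 1 unpaired electron.
μ(spin-only) = √[1(1+2)] = √3 ≈ 1.73 BM.

1.73 BM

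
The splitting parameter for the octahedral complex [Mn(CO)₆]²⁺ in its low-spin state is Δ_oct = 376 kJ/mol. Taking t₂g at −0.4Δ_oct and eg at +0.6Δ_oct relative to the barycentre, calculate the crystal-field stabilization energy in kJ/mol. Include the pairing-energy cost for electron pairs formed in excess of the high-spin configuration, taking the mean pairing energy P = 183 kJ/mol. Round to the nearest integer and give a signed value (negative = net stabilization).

CO is neutral, so the +2 overall charge sits on Mn: oxidation state +2.
Mn is in group 7, so Mn²⁺ is d⁵ (7 − 2 = 5).
Electron filling gives t₂g⁵ eg⁰.
Orbital CFSE = 5(-0.4) + 0(0.6) = -2.0Δ_oct = -2.0 × 376 = -752 kJ/mol.
High-spin d⁵ would be t₂g³ eg² with 0 pairs; low-spin has 2, so 2 excess pairs cost +2P = +366 kJ/mol.
Combining: -752 + 366 = -386 kJ/mol.

-386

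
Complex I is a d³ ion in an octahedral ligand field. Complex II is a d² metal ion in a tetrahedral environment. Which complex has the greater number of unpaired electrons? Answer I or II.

I

I: For octahedral d³ the high- and low-spin configurations coincide; t₂g³ eg⁰ → 3 unpaired.
II: Tetrahedral splitting is small, so the complex is high-spin; e² t₂⁰ → 2 unpaired.
So I has more unpaired electrons.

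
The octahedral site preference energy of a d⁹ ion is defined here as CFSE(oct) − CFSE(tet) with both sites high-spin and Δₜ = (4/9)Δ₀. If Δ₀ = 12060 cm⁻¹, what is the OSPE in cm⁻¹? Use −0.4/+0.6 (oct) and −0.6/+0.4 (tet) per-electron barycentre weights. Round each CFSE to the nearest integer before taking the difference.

-5092

Octahedral high-spin t₂g⁶ eg³: CFSE = -0.6 × 12060 = -7236 cm⁻¹.
In a tetrahedral site the filling is e⁴ t₂⁵: CFSE(tet) = -0.4Δₜ = -0.4 × (4/9)(12060) = -2144 cm⁻¹.
OSPE = CFSE(oct) − CFSE(tet) = -7236 − (-2144) = -5092 cm⁻¹.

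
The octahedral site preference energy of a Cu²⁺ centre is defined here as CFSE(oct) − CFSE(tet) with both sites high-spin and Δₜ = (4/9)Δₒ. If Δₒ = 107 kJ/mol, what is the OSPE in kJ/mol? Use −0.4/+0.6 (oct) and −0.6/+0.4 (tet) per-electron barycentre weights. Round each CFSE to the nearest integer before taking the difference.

Cu sits in group 11; removing 2 electrons leaves Cu²⁺ with 11 − 2 = 9 d electrons.
Octahedral (high-spin): t₂g⁶ eg³, CFSE = 6(−0.4) + 3(+0.6) = -0.6Δₒ = -0.6 × 107 = -64 kJ/mol.
In a tetrahedral site the filling is e⁴ t₂⁵: CFSE(tet) = -0.4Δₜ = -0.4 × (4/9)(107) = -19 kJ/mol.
OSPE = -64 − (-19) = -45 kJ/mol.

-45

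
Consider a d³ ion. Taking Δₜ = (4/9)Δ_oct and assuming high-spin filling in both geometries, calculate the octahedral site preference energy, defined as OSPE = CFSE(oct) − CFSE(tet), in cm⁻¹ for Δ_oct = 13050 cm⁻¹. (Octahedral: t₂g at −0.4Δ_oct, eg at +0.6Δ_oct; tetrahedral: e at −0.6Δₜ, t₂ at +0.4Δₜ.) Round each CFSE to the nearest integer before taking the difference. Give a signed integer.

-11020

In an octahedral site d³ (HS) is t₂g³ eg⁰, giving CFSE(oct) = -1.2Δ_oct = -15660 cm⁻¹.
Tetrahedral e² t₂¹ gives -0.8Δₜ = -0.8 × (4/9) × 13050 = -4640 cm⁻¹.
OSPE = CFSE(oct) − CFSE(tet) = -15660 − (-4640) = -11020 cm⁻¹.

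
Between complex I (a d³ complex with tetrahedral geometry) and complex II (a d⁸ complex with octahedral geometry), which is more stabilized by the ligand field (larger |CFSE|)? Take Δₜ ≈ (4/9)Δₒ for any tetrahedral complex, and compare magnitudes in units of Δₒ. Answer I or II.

I: With tetrahedral geometry the complex is necessarily high-spin; e^2 t2^1, CFSE = -0.8Δₜ ≈ -0.36Δₒ.
II: For octahedral d⁸ the high- and low-spin configurations coincide; t₂g⁶ eg², CFSE = -1.2Δₒ.
So II has the larger |CFSE|.

II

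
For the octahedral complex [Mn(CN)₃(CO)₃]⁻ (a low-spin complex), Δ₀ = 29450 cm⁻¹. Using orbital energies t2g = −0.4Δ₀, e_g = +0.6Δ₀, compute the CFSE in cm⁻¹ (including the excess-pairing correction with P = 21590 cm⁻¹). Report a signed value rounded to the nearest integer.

Ligand charges: 3×(-1) from CN⁻ and 3×(+0) from CO sum to -3; with overall charge -1, Mn is +2.
Group 7 minus oxidation state +2 gives a d⁵ configuration for Mn²⁺.
The d⁵ electrons fill as t2g^5 e_g^0.
CFSE(orbital) = 5×(-0.4Δ₀) + 0×(0.6Δ₀) = -2.0Δ₀; with Δ₀ = 29450 cm⁻¹ that is -58900 cm⁻¹.
Pairing penalty: 2 pairs vs 0 in the high-spin reference → 2 extra × P = 43180 cm⁻¹.
Combining: -58900 + 43180 = -15720 cm⁻¹.

-15720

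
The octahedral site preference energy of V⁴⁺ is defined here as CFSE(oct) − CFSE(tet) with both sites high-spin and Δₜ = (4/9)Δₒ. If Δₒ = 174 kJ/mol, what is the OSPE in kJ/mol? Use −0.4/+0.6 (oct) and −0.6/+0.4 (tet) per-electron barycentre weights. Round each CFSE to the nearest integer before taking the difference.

V⁴⁺: group 5, so d-count = 5 − 4 = 1.
Octahedral high-spin t2g^1 e_g^0: CFSE = -0.4 × 174 = -70 kJ/mol.
In a tetrahedral site the filling is e^1 t2^0: CFSE(tet) = -0.6Δₜ = -0.6 × (4/9)(174) = -46 kJ/mol.
Subtracting, OSPE = -70 − (-46) = -24 kJ/mol.

-24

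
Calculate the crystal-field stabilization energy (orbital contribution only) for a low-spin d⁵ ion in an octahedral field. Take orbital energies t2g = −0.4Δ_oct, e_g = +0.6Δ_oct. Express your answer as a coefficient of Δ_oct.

-2.0 Δ_oct

Configuration: t2g^5 e_g^0.
CFSE = 5(-0.4Δ_oct) + 0(0.6Δ_oct) = -2.0Δ_oct + 0.0Δ_oct = -2.0Δ_oct.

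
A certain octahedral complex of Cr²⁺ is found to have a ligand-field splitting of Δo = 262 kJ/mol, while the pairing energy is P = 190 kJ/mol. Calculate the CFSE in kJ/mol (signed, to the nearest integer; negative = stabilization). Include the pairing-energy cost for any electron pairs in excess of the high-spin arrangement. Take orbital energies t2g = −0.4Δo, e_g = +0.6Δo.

Cr²⁺: group 6, so d-count = 6 − 2 = 4.
Here Δo > P (262 > 190), so the low-spin state is favoured.
That gives t2g^4 e_g^0.
Orbital CFSE = -1.6Δo = -1.6 × 262 = -419 kJ/mol.
Excess pairs vs high-spin: 1 − 0 = 1; pairing cost = +190 kJ/mol.
Net CFSE = -419 + 190 = -229 kJ/mol.

-229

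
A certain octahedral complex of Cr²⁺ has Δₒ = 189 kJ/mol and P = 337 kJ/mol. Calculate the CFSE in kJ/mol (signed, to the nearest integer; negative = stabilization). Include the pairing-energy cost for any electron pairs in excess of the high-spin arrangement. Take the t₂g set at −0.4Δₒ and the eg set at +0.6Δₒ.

-113

Group 6 minus oxidation state +2 gives a d⁴ configuration for Cr²⁺.
Since Δₒ = 189 kJ/mol < P = 337 kJ/mol, the complex adopts the high-spin configuration.
That gives t₂g³ eg¹.
Orbital CFSE = -0.6Δₒ = -0.6 × 189 = -113 kJ/mol.
High-spin has no excess pairs, so no pairing correction applies.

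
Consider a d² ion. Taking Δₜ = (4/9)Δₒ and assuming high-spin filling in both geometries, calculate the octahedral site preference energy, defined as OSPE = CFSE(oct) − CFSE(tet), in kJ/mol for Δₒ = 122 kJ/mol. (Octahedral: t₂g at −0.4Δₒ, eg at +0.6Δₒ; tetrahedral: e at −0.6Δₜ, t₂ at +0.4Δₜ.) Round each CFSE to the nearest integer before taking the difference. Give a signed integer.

In an octahedral site d² (HS) is t2g^2 e_g^0, giving CFSE(oct) = -0.8Δₒ = -98 kJ/mol.
Tetrahedral: e^2 t2^0, CFSE = 2(−0.6) + 0(+0.4) = -1.2Δₜ = -1.2 × (4/9) × 122 = -65 kJ/mol.
Subtracting, OSPE = -98 − (-65) = -33 kJ/mol.

-33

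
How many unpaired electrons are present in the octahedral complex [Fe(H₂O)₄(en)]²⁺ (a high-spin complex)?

Ligand charges: 4×(+0) from H₂O and 1×(+0) from en sum to +0; with overall charge +2, Fe is +2.
Fe²⁺: group 8, so d-count = 8 − 2 = 6.
Configuration: t₂g⁴ eg², giving 4 unpaired electrons.

4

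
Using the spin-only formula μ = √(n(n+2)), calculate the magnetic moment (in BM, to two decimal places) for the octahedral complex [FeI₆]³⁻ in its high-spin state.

5.92 BM

Each I⁻ contributes -1; 6 × (-1) = -6. With overall charge -3, Fe is in the +3 oxidation state.
Group 8 minus oxidation state +3 gives a d⁵ configuration for Fe³⁺.
Configuration: t₂g³ eg² → 5 unpaired electrons.
μ(spin-only) = √[5(5+2)] = √35 ≈ 5.92 BM.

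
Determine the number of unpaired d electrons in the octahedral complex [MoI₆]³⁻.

3

Each I⁻ contributes -1; 6 × (-1) = -6. With overall charge -3, Mo is in the +3 oxidation state.
Mo is in group 6, so Mo³⁺ is d³ (6 − 3 = 3).
Configuration: t2g^3 e_g^0, giving 3 unpaired electrons.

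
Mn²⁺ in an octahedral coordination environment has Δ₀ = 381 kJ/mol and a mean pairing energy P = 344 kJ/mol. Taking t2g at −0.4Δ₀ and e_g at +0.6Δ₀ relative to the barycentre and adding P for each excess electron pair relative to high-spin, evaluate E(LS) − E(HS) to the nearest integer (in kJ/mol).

Mn is in group 7, so Mn²⁺ is d⁵ (7 − 2 = 5).
High-spin d⁵ fills as t2g^3 e_g^2 with CFSE 3(−0.4) + 2(+0.6) = 0.0Δ₀ = 0 kJ/mol.
Low-spin t2g^5 e_g^0 gives -2.0Δ₀ = -762 kJ/mol, but forming 2 extra pairs costs 2P = 688 kJ/mol, so E(LS) = -762 + 688 = -74 kJ/mol.
Thus E(LS) − E(HS) = -74 kJ/mol.

-74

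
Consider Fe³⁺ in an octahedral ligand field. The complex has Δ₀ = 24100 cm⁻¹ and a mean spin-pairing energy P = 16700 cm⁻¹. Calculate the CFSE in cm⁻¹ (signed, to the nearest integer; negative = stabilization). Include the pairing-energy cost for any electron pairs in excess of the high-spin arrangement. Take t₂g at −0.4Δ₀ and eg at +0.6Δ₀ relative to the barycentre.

Fe³⁺: group 8, so d-count = 8 − 3 = 5.
Δ₀ > P, so pairing is preferred: the ground state is low-spin.
Filling d⁵ accordingly: t₂g⁵ eg⁰.
Orbital CFSE = -2.0Δ₀ = -2.0 × 24100 = -48200 cm⁻¹.
Excess pairs vs high-spin: 2 − 0 = 2; pairing cost = +33400 cm⁻¹.
Net CFSE = -48200 + 33400 = -14800 cm⁻¹.

-14800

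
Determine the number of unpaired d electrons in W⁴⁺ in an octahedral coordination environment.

W sits in group 6; removing 4 electrons leaves W⁴⁺ with 6 − 4 = 2 d electrons.
For octahedral d² the high- and low-spin configurations coincide.
Configuration: t2g^2 e_g^0, giving 2 unpaired electrons.

2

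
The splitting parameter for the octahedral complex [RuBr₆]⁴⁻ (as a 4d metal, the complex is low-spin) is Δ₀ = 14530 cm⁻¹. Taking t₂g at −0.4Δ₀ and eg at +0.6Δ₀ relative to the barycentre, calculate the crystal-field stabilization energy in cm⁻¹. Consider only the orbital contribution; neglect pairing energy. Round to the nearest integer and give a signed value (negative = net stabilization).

Each Br⁻ contributes -1; 6 × (-1) = -6. With overall charge -4, Ru is in the +2 oxidation state.
Ru²⁺: group 8, so d-count = 8 − 2 = 6.
Electron filling gives t₂g⁶ eg⁰.
CFSE(orbital) = 6×(-0.4Δ₀) + 0×(0.6Δ₀) = -2.4Δ₀; with Δ₀ = 14530 cm⁻¹ that is -34872 cm⁻¹.

-34872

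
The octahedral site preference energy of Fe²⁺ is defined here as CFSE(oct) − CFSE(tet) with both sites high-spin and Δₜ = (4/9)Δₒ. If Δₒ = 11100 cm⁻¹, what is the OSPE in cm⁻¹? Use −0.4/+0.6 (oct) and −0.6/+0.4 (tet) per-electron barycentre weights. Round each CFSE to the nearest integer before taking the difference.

Fe is in group 8, so Fe²⁺ is d⁶ (8 − 2 = 6).
Octahedral (high-spin): t₂g⁴ eg², CFSE = 4(−0.4) + 2(+0.6) = -0.4Δₒ = -0.4 × 11100 = -4440 cm⁻¹.
Tetrahedral: e³ t₂³, CFSE = 3(−0.6) + 3(+0.4) = -0.6Δₜ = -0.6 × (4/9) × 11100 = -2960 cm⁻¹.
Subtracting, OSPE = -4440 − (-2960) = -1480 cm⁻¹.

-1480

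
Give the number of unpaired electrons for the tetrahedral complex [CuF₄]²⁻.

1

Each F⁻ contributes -1; 4 × (-1) = -4. With overall charge -2, Cu is in the +2 oxidation state.
Cu²⁺: group 11, so d-count = 11 − 2 = 9.
Tetrahedral fields are weak (Δₜ ≈ 4/9 Δₒ), so electrons fill high-spin.
Configuration: e^4 t2^5, giving 1 unpaired electron.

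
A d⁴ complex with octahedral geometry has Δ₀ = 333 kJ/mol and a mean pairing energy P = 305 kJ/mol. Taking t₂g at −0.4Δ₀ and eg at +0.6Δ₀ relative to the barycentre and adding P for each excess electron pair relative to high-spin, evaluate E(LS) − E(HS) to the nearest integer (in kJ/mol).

High-spin d⁴ fills as t₂g³ eg¹ with CFSE 3(−0.4) + 1(+0.6) = -0.6Δ₀ = -200 kJ/mol.
For low-spin the configuration is t₂g⁴ eg⁰: orbital energy -1.6 × 333 = -533 kJ/mol, and 1 additional pair relative to high-spin adds 305 kJ/mol, giving -228 kJ/mol.
The difference is -228 − (-200) = -28 kJ/mol, so low-spin lies lower.

-28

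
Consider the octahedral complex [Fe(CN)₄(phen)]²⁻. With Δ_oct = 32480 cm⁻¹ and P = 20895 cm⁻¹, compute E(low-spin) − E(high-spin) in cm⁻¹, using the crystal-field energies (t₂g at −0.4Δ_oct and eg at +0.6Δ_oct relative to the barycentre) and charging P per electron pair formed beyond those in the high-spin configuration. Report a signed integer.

Ligand charges: 4×(-1) from CN⁻ and 1×(+0) from phen sum to -4; with overall charge -2, Fe is +2.
Fe²⁺: group 8, so d-count = 8 − 2 = 6.
High-spin d⁶ fills as t₂g⁴ eg² with CFSE 4(−0.4) + 2(+0.6) = -0.4Δ_oct = -12992 cm⁻¹.
For low-spin the configuration is t₂g⁶ eg⁰: orbital energy -2.4 × 32480 = -77952 cm⁻¹, and 2 additional pairs relative to high-spin add 41790 cm⁻¹, giving -36162 cm⁻¹.
Thus E(LS) − E(HS) = -23170 cm⁻¹.

-23170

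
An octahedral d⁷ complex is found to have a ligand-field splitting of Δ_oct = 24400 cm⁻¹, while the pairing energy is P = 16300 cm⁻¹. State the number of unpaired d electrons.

Here Δ_oct > P (24400 > 16300), so the low-spin state is favoured.
That gives t₂g⁶ eg¹.
Unpaired electrons: 1.

1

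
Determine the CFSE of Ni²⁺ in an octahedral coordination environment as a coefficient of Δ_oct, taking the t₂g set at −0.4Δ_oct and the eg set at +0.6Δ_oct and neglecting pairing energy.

-1.2 Δ_oct

Ni²⁺: group 10, so d-count = 10 − 2 = 8.
For octahedral d⁸ the high- and low-spin configurations coincide.
Configuration: t₂g⁶ eg².
CFSE = 6(-0.4Δ_oct) + 2(0.6Δ_oct) = -2.4Δ_oct + 1.2Δ_oct = -1.2Δ_oct.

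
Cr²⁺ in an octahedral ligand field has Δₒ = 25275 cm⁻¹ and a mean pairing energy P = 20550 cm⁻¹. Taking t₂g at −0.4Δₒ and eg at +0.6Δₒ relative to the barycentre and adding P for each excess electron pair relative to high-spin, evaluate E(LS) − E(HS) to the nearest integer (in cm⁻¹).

Cr²⁺: group 6, so d-count = 6 − 2 = 4.
High-spin: t₂g³ eg¹, CFSE = -0.6Δₒ = -15165 cm⁻¹.
For low-spin the configuration is t₂g⁴ eg⁰: orbital energy -1.6 × 25275 = -40440 cm⁻¹, and 1 additional pair relative to high-spin adds 20550 cm⁻¹, giving -19890 cm⁻¹.
Thus E(LS) − E(HS) = -4725 cm⁻¹.

-4725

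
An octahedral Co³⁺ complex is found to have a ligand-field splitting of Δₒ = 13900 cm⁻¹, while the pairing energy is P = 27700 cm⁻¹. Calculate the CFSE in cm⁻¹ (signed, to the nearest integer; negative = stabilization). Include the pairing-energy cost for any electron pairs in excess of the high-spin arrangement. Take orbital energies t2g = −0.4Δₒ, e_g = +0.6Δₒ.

-5560

Co is in group 9, so Co³⁺ is d⁶ (9 − 3 = 6).
Δₒ < P, so pairing is avoided: the ground state is high-spin.
Configuration: t2g^4 e_g^2.
Orbital CFSE = -0.4Δₒ = -0.4 × 13900 = -5560 cm⁻¹.
High-spin has no excess pairs, so no pairing correction applies.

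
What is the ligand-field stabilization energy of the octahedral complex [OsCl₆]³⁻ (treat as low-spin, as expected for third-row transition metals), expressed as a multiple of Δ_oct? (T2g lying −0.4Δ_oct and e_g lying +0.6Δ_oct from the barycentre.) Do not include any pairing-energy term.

-2.0 Δ_oct

Each Cl⁻ contributes -1; 6 × (-1) = -6. With overall charge -3, Os is in the +3 oxidation state.
Os sits in group 8; removing 3 electrons leaves Os³⁺ with 8 − 3 = 5 d electrons.
Configuration: t2g^5 e_g^0.
CFSE = 5(-0.4Δ_oct) + 0(0.6Δ_oct) = -2.0Δ_oct + 0.0Δ_oct = -2.0Δ_oct.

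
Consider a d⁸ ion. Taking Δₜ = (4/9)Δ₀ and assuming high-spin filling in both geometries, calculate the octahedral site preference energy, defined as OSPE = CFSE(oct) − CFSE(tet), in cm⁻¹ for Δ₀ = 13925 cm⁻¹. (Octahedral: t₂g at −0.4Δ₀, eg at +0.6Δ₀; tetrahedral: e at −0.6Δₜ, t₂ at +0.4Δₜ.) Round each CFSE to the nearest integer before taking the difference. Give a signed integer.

-11759

Octahedral (high-spin): t2g^6 e_g^2, CFSE = 6(−0.4) + 2(+0.6) = -1.2Δ₀ = -1.2 × 13925 = -16710 cm⁻¹.
Tetrahedral e^4 t2^4 gives -0.8Δₜ = -0.8 × (4/9) × 13925 = -4951 cm⁻¹.
OSPE = -16710 − (-4951) = -11759 cm⁻¹.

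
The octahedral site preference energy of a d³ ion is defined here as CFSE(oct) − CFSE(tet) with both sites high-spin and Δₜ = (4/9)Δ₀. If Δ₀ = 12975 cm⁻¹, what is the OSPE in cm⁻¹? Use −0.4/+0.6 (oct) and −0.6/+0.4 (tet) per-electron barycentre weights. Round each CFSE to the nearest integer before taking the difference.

Octahedral high-spin t2g^3 e_g^0: CFSE = -1.2 × 12975 = -15570 cm⁻¹.
Tetrahedral: e^2 t2^1, CFSE = 2(−0.6) + 1(+0.4) = -0.8Δₜ = -0.8 × (4/9) × 12975 = -4613 cm⁻¹.
OSPE = -15570 − (-4613) = -10957 cm⁻¹.

-10957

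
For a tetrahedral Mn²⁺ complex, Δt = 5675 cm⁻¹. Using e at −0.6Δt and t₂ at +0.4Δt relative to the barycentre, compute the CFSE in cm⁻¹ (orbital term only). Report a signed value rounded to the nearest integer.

0

Group 7 minus oxidation state +2 gives a d⁵ configuration for Mn²⁺.
Tetrahedral splitting is small, so the complex is high-spin.
Electron filling gives e² t₂³.
Orbital CFSE = 2(-0.6) + 3(0.4) = 0.0Δt = 0.0 × 5675 = 0 cm⁻¹.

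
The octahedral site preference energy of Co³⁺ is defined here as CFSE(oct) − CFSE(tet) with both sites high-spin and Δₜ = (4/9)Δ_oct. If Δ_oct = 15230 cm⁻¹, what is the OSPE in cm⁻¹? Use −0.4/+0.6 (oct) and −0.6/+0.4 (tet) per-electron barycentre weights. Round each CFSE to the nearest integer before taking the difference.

Co sits in group 9; removing 3 electrons leaves Co³⁺ with 9 − 3 = 6 d electrons.
Octahedral (high-spin): t₂g⁴ eg², CFSE = 4(−0.4) + 2(+0.6) = -0.4Δ_oct = -0.4 × 15230 = -6092 cm⁻¹.
Tetrahedral e³ t₂³ gives -0.6Δₜ = -0.6 × (4/9) × 15230 = -4061 cm⁻¹.
Subtracting, OSPE = -6092 − (-4061) = -2031 cm⁻¹.

-2031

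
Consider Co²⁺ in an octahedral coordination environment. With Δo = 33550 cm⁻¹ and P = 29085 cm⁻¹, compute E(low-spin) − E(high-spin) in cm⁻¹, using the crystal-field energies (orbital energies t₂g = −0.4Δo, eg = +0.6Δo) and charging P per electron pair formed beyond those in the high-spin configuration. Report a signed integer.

-4465

Co sits in group 9; removing 2 electrons leaves Co²⁺ with 9 − 2 = 7 d electrons.
High-spin: t₂g⁵ eg², CFSE = -0.8Δo = -26840 cm⁻¹.
Low-spin t₂g⁶ eg¹ gives -1.8Δo = -60390 cm⁻¹, but forming 1 extra pair costs 1P = 29085 cm⁻¹, so E(LS) = -60390 + 29085 = -31305 cm⁻¹.
The difference is -31305 − (-26840) = -4465 cm⁻¹, so low-spin lies lower.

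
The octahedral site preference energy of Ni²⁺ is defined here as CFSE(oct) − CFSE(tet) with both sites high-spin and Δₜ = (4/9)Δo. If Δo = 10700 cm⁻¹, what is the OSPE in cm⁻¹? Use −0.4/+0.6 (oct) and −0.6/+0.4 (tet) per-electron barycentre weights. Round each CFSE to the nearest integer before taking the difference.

Ni is in group 10, so Ni²⁺ is d⁸ (10 − 2 = 8).
Octahedral high-spin t₂g⁶ eg²: CFSE = -1.2 × 10700 = -12840 cm⁻¹.
Tetrahedral: e⁴ t₂⁴, CFSE = 4(−0.6) + 4(+0.4) = -0.8Δₜ = -0.8 × (4/9) × 10700 = -3804 cm⁻¹.
OSPE = CFSE(oct) − CFSE(tet) = -12840 − (-3804) = -9036 cm⁻¹.

-9036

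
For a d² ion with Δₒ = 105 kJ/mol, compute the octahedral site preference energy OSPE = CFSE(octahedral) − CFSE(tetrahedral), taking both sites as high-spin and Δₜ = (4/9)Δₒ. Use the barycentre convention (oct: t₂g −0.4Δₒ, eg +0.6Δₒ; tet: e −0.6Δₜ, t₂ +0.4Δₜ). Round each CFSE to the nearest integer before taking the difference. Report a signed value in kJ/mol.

-28

Octahedral high-spin t₂g² eg⁰: CFSE = -0.8 × 105 = -84 kJ/mol.
Tetrahedral e² t₂⁰ gives -1.2Δₜ = -1.2 × (4/9) × 105 = -56 kJ/mol.
OSPE = CFSE(oct) − CFSE(tet) = -84 − (-56) = -28 kJ/mol.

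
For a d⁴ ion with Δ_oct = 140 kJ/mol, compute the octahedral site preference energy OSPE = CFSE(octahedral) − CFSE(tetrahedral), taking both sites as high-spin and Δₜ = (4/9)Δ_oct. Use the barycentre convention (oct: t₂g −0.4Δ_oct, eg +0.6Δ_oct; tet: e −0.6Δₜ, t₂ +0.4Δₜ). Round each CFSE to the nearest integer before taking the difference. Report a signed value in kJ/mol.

-59

Octahedral (high-spin): t₂g³ eg¹, CFSE = 3(−0.4) + 1(+0.6) = -0.6Δ_oct = -0.6 × 140 = -84 kJ/mol.
Tetrahedral e² t₂² gives -0.4Δₜ = -0.4 × (4/9) × 140 = -25 kJ/mol.
OSPE = CFSE(oct) − CFSE(tet) = -84 − (-25) = -59 kJ/mol.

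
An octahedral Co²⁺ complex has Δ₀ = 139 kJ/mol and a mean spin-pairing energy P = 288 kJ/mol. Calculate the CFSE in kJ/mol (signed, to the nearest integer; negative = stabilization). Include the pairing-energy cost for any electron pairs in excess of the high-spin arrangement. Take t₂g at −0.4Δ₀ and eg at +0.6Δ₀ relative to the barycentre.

-111

Group 9 minus oxidation state +2 gives a d⁷ configuration for Co²⁺.
Since Δ₀ = 139 kJ/mol < P = 288 kJ/mol, the complex adopts the high-spin configuration.
Configuration: t₂g⁵ eg².
Orbital CFSE = -0.8Δ₀ = -0.8 × 139 = -111 kJ/mol.
High-spin has no excess pairs, so no pairing correction applies.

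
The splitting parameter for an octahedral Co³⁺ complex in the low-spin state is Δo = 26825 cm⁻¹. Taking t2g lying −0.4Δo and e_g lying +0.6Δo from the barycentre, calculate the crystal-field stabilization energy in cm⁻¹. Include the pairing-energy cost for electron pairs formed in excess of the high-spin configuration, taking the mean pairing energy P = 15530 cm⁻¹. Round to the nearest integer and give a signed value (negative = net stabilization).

-33320

Group 9 minus oxidation state +3 gives a d⁶ configuration for Co³⁺.
The d⁶ electrons fill as t2g^6 e_g^0.
Orbital CFSE = 6(-0.4) + 0(0.6) = -2.4Δo = -2.4 × 26825 = -64380 cm⁻¹.
Pairing penalty: 3 pairs vs 1 in the high-spin reference → 2 extra × P = 31060 cm⁻¹.
Overall CFSE = -64380 + 31060 = -33320 cm⁻¹.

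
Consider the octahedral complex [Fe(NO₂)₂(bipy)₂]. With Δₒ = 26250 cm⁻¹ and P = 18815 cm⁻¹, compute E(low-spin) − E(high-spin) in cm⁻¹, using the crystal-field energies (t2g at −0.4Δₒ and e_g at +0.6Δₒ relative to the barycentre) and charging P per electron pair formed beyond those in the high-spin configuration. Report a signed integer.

Ligand charges: 2×(-1) from NO₂⁻ and 2×(+0) from bipy sum to -2; with overall charge +0, Fe is +2.
Fe is in group 8, so Fe²⁺ is d⁶ (8 − 2 = 6).
High-spin: t2g^4 e_g^2, CFSE = -0.4Δₒ = -10500 cm⁻¹.
Low-spin: t2g^6 e_g^0, orbital CFSE = -2.4Δₒ = -63000 cm⁻¹; plus 2 excess pairs × P = +37630 cm⁻¹; total -25370 cm⁻¹.
E(LS) − E(HS) = -25370 − (-10500) = -14870 cm⁻¹.

-14870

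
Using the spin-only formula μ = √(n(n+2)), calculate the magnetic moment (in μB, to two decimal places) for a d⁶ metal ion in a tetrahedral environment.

Tetrahedral splitting is small, so the complex is high-spin.
Configuration: e³ t₂³ → 4 unpaired electrons.
μ(spin-only) = √[4(4+2)] = √24 ≈ 4.90 μB.

4.90 μB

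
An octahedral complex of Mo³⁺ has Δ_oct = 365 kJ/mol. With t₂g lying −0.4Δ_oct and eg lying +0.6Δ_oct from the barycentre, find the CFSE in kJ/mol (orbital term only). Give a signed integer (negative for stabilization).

Mo sits in group 6; removing 3 electrons leaves Mo³⁺ with 6 − 3 = 3 d electrons.
Electron filling gives t₂g³ eg⁰.
The orbital stabilization is -1.2Δ_oct = -1.2 × 365 = -438 kJ/mol.

-438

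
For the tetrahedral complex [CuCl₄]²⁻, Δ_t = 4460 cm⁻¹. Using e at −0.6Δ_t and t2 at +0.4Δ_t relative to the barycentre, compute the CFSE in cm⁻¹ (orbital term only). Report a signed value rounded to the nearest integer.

-1784

Each Cl⁻ contributes -1; 4 × (-1) = -4. With overall charge -2, Cu is in the +2 oxidation state.
Cu is in group 11, so Cu²⁺ is d⁹ (11 − 2 = 9).
Tetrahedral fields are weak (Δₜ ≈ 4/9 Δₒ), so electrons fill high-spin.
Electron filling gives e^4 t2^5.
The orbital stabilization is -0.4Δ_t = -0.4 × 4460 = -1784 cm⁻¹.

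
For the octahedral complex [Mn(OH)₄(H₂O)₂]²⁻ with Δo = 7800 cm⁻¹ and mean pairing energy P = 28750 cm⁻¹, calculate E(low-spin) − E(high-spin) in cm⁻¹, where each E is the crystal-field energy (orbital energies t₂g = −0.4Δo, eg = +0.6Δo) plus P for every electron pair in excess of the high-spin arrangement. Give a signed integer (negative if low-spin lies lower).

Ligand charges: 4×(-1) from OH⁻ and 2×(+0) from H₂O sum to -4; with overall charge -2, Mn is +2.
Mn is in group 7, so Mn²⁺ is d⁵ (7 − 2 = 5).
In the high-spin limit (t₂g³ eg²) the orbital term is 0.0Δo = 0 cm⁻¹, with no excess pairing.
Low-spin: t₂g⁵ eg⁰, orbital CFSE = -2.0Δo = -15600 cm⁻¹; plus 2 excess pairs × P = +57500 cm⁻¹; total 41900 cm⁻¹.
E(LS) − E(HS) = 41900 − (0) = 41900 cm⁻¹.

41900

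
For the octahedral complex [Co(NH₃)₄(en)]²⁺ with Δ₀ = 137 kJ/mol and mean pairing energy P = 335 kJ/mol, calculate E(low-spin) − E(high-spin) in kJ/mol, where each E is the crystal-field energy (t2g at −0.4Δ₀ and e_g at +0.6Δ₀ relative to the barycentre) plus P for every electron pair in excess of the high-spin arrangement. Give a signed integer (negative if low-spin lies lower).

Ligand charges: 4×(+0) from NH₃ and 1×(+0) from en sum to +0; with overall charge +2, Co is +2.
Group 9 minus oxidation state +2 gives a d⁷ configuration for Co²⁺.
High-spin: t2g^5 e_g^2, CFSE = -0.8Δ₀ = -110 kJ/mol.
For low-spin the configuration is t2g^6 e_g^1: orbital energy -1.8 × 137 = -247 kJ/mol, and 1 additional pair relative to high-spin adds 335 kJ/mol, giving 88 kJ/mol.
The difference is 88 − (-110) = 198 kJ/mol, so high-spin lies lower.

198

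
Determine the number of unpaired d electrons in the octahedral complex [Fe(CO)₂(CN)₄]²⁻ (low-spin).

0

Ligand charges: 2×(+0) from CO and 4×(-1) from CN⁻ sum to -4; with overall charge -2, Fe is +2.
Fe²⁺: group 8, so d-count = 8 − 2 = 6.
Configuration: t2g^6 e_g^0, giving 0 unpaired electrons.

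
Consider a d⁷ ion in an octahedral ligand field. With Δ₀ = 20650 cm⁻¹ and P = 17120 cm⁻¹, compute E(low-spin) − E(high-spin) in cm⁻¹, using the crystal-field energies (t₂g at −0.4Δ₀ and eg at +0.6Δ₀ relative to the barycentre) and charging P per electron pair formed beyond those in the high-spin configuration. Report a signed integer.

-3530

In the high-spin limit (t₂g⁵ eg²) the orbital term is -0.8Δ₀ = -16520 cm⁻¹, with no excess pairing.
For low-spin the configuration is t₂g⁶ eg¹: orbital energy -1.8 × 20650 = -37170 cm⁻¹, and 1 additional pair relative to high-spin adds 17120 cm⁻¹, giving -20050 cm⁻¹.
The difference is -20050 − (-16520) = -3530 cm⁻¹, so low-spin lies lower.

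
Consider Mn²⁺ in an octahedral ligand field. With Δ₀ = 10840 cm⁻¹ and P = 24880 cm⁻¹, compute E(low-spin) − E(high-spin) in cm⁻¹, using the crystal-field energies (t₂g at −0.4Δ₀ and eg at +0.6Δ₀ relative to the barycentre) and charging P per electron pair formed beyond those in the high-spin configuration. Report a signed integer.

Group 7 minus oxidation state +2 gives a d⁵ configuration for Mn²⁺.
In the high-spin limit (t₂g³ eg²) the orbital term is 0.0Δ₀ = 0 cm⁻¹, with no excess pairing.
For low-spin the configuration is t₂g⁵ eg⁰: orbital energy -2.0 × 10840 = -21680 cm⁻¹, and 2 additional pairs relative to high-spin add 49760 cm⁻¹, giving 28080 cm⁻¹.
E(LS) − E(HS) = 28080 − (0) = 28080 cm⁻¹.

28080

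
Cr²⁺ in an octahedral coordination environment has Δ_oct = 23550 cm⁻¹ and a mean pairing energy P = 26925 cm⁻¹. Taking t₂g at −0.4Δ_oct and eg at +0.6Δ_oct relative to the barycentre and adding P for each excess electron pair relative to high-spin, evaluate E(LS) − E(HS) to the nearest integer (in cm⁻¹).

3375

Group 6 minus oxidation state +2 gives a d⁴ configuration for Cr²⁺.
High-spin d⁴ fills as t₂g³ eg¹ with CFSE 3(−0.4) + 1(+0.6) = -0.6Δ_oct = -14130 cm⁻¹.
Low-spin t₂g⁴ eg⁰ gives -1.6Δ_oct = -37680 cm⁻¹, but forming 1 extra pair costs 1P = 26925 cm⁻¹, so E(LS) = -37680 + 26925 = -10755 cm⁻¹.
E(LS) − E(HS) = -10755 − (-14130) = 3375 cm⁻¹.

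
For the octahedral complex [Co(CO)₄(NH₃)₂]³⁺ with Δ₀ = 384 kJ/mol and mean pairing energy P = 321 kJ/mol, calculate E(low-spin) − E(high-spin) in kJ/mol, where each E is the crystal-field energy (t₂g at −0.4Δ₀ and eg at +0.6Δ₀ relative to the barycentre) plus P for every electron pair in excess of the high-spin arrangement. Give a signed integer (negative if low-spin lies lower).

-126

Ligand charges: 4×(+0) from CO and 2×(+0) from NH₃ sum to +0; with overall charge +3, Co is +3.
Co is in group 9, so Co³⁺ is d⁶ (9 − 3 = 6).
In the high-spin limit (t₂g⁴ eg²) the orbital term is -0.4Δ₀ = -154 kJ/mol, with no excess pairing.
For low-spin the configuration is t₂g⁶ eg⁰: orbital energy -2.4 × 384 = -922 kJ/mol, and 2 additional pairs relative to high-spin add 642 kJ/mol, giving -280 kJ/mol.
Thus E(LS) − E(HS) = -126 kJ/mol.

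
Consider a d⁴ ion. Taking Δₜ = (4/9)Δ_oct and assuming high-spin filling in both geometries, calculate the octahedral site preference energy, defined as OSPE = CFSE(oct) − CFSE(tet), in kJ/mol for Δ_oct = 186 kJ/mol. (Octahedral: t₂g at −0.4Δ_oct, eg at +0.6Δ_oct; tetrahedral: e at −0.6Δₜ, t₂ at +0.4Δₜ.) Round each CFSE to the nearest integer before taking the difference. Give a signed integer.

Octahedral high-spin t₂g³ eg¹: CFSE = -0.6 × 186 = -112 kJ/mol.
Tetrahedral e² t₂² gives -0.4Δₜ = -0.4 × (4/9) × 186 = -33 kJ/mol.
Subtracting, OSPE = -112 − (-33) = -79 kJ/mol.

-79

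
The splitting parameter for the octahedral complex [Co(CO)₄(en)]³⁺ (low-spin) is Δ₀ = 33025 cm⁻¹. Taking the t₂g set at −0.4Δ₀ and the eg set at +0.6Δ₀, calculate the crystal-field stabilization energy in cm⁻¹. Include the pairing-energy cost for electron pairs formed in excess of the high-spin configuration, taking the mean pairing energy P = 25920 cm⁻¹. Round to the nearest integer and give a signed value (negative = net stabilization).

-27420

Ligand charges: 4×(+0) from CO and 1×(+0) from en sum to +0; with overall charge +3, Co is +3.
Co³⁺: group 9, so d-count = 9 − 3 = 6.
Electron filling gives t₂g⁶ eg⁰.
Orbital CFSE = 6(-0.4) + 0(0.6) = -2.4Δ₀ = -2.4 × 33025 = -79260 cm⁻¹.
Pairing penalty: 3 pairs vs 1 in the high-spin reference → 2 extra × P = 51840 cm⁻¹.
Combining: -79260 + 51840 = -27420 cm⁻¹.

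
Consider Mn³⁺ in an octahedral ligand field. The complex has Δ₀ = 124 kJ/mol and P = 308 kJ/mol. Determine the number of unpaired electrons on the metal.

Mn is in group 7, so Mn³⁺ is d⁴ (7 − 3 = 4).
With Δ₀ < P the complex is high-spin.
Configuration: t₂g³ eg¹.
Unpaired electrons: 4.

4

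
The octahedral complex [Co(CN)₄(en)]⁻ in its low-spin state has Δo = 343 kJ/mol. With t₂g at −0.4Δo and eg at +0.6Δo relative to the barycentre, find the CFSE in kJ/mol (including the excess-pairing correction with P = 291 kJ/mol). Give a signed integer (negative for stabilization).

Ligand charges: 4×(-1) from CN⁻ and 1×(+0) from en sum to -4; with overall charge -1, Co is +3.
Co³⁺: group 9, so d-count = 9 − 3 = 6.
Configuration: t₂g⁶ eg⁰.
Orbital CFSE = 6(-0.4) + 0(0.6) = -2.4Δo = -2.4 × 343 = -823 kJ/mol.
Relative to high-spin t₂g⁴ eg² (1 paired), the low-spin configuration has 2 additional pairs, contributing +2 × 291 = +582 kJ/mol.
Net CFSE = -823 + 582 = -241 kJ/mol.

-241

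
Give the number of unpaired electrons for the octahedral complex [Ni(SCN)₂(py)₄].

Ligand charges: 2×(-1) from SCN⁻ and 4×(+0) from py sum to -2; with overall charge +0, Ni is +2.
Ni²⁺: group 10, so d-count = 10 − 2 = 8.
Configuration: t₂g⁶ eg², giving 2 unpaired electrons.

2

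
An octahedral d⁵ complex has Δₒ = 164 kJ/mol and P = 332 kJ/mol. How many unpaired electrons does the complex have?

5

With Δₒ < P the complex is high-spin.
Filling d⁵ accordingly: t₂g³ eg².
Unpaired electrons: 5.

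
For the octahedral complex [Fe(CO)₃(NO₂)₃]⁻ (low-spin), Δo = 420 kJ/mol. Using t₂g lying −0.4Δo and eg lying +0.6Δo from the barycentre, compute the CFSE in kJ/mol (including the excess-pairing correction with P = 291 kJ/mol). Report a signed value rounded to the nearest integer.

-426

Ligand charges: 3×(+0) from CO and 3×(-1) from NO₂⁻ sum to -3; with overall charge -1, Fe is +2.
Fe²⁺: group 8, so d-count = 8 − 2 = 6.
The d⁶ electrons fill as t₂g⁶ eg⁰.
Orbital CFSE = 6(-0.4) + 0(0.6) = -2.4Δo = -2.4 × 420 = -1008 kJ/mol.
Pairing penalty: 3 pairs vs 1 in the high-spin reference → 2 extra × P = 582 kJ/mol.
Overall CFSE = -1008 + 582 = -426 kJ/mol.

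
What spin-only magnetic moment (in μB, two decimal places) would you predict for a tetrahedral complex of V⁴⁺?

1.73 μB

V⁴⁺: group 5, so d-count = 5 − 4 = 1.
With tetrahedral geometry the complex is necessarily high-spin.
Configuration: e¹ t₂⁰ → 1 unpaired electron.
μ(spin-only) = √[1(1+2)] = √3 ≈ 1.73 μB.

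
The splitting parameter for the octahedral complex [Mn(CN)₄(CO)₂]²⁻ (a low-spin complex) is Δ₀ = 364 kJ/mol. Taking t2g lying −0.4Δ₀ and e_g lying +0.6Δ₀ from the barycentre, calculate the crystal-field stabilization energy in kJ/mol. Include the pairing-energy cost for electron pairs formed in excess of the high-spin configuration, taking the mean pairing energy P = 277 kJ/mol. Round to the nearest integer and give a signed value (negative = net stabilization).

-174

Ligand charges: 4×(-1) from CN⁻ and 2×(+0) from CO sum to -4; with overall charge -2, Mn is +2.
Group 7 minus oxidation state +2 gives a d⁵ configuration for Mn²⁺.
Configuration: t2g^5 e_g^0.
Orbital CFSE = 5(-0.4) + 0(0.6) = -2.0Δ₀ = -2.0 × 364 = -728 kJ/mol.
High-spin d⁵ would be t2g^3 e_g^2 with 0 pairs; low-spin has 2, so 2 excess pairs cost +2P = +554 kJ/mol.
Overall CFSE = -728 + 554 = -174 kJ/mol.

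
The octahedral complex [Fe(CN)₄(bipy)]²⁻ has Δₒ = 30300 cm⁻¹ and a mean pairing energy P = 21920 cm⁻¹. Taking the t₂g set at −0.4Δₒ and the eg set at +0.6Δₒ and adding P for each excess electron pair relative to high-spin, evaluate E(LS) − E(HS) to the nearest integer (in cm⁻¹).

-16760

Ligand charges: 4×(-1) from CN⁻ and 1×(+0) from bipy sum to -4; with overall charge -2, Fe is +2.
Fe is in group 8, so Fe²⁺ is d⁶ (8 − 2 = 6).
High-spin d⁶ fills as t₂g⁴ eg² with CFSE 4(−0.4) + 2(+0.6) = -0.4Δₒ = -12120 cm⁻¹.
Low-spin t₂g⁶ eg⁰ gives -2.4Δₒ = -72720 cm⁻¹, but forming 2 extra pairs costs 2P = 43840 cm⁻¹, so E(LS) = -72720 + 43840 = -28880 cm⁻¹.
E(LS) − E(HS) = -28880 − (-12120) = -16760 cm⁻¹.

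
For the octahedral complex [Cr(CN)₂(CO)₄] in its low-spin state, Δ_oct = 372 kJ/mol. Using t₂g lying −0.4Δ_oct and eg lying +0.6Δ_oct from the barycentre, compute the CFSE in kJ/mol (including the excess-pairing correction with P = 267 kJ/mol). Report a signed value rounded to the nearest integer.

Ligand charges: 2×(-1) from CN⁻ and 4×(+0) from CO sum to -2; with overall charge +0, Cr is +2.
Group 6 minus oxidation state +2 gives a d⁴ configuration for Cr²⁺.
Electron filling gives t₂g⁴ eg⁰.
The orbital stabilization is -1.6Δ_oct = -1.6 × 372 = -595 kJ/mol.
High-spin d⁴ would be t₂g³ eg¹ with 0 pairs; low-spin has 1, so 1 excess pair costs +1P = +267 kJ/mol.
Combining: -595 + 267 = -328 kJ/mol.

-328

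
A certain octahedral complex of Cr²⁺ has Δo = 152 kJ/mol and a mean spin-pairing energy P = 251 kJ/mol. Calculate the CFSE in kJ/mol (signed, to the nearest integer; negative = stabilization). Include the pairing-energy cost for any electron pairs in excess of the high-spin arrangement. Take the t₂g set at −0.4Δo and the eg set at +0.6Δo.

-91

Cr²⁺: group 6, so d-count = 6 − 2 = 4.
Δo < P, so pairing is avoided: the ground state is high-spin.
Filling d⁴ accordingly: t₂g³ eg¹.
Orbital CFSE = -0.6Δo = -0.6 × 152 = -91 kJ/mol.
High-spin has no excess pairs, so no pairing correction applies.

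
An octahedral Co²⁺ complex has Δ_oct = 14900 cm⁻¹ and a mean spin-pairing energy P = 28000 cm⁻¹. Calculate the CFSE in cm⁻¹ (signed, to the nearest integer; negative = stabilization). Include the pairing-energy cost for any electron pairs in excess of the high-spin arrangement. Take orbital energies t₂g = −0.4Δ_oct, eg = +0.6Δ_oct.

Co sits in group 9; removing 2 electrons leaves Co²⁺ with 9 − 2 = 7 d electrons.
With Δ_oct < P the complex is high-spin.
Configuration: t₂g⁵ eg².
Orbital CFSE = -0.8Δ_oct = -0.8 × 14900 = -11920 cm⁻¹.
High-spin has no excess pairs, so no pairing correction applies.

-11920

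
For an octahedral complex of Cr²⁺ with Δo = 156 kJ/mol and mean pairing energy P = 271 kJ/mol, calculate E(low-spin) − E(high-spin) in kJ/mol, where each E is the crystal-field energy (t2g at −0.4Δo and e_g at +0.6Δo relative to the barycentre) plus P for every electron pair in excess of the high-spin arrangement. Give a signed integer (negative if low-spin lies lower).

Group 6 minus oxidation state +2 gives a d⁴ configuration for Cr²⁺.
In the high-spin limit (t2g^3 e_g^1) the orbital term is -0.6Δo = -94 kJ/mol, with no excess pairing.
Low-spin: t2g^4 e_g^0, orbital CFSE = -1.6Δo = -250 kJ/mol; plus 1 excess pair × P = +271 kJ/mol; total 21 kJ/mol.
The difference is 21 − (-94) = 115 kJ/mol, so high-spin lies lower.

115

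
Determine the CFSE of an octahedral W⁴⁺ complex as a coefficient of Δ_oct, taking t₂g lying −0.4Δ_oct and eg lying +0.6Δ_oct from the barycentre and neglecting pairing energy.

-0.8 Δ_oct

W⁴⁺: group 6, so d-count = 6 − 4 = 2.
Configuration: t₂g² eg⁰.
CFSE = 2(-0.4Δ_oct) + 0(0.6Δ_oct) = -0.8Δ_oct + 0.0Δ_oct = -0.8Δ_oct.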